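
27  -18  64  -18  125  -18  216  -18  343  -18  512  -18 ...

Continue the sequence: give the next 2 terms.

Taking every 2nd term gives 2 separate tracks.
Track A is 27, 64, 125, 216, 343, 512, which is perfect cubes starting at 3³.
Track B is -18, -18, -18, -18, -18, -18, which is always -18.
Term 13 comes from track A (its 7th entry): 729.
The 14th slot belongs to track B; its 7th term is -18.

729, -18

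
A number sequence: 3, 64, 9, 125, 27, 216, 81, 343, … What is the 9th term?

243

Split by position mod 2 into 2 tracks.
Subsequence A: 3, 9, 27, 81 (powers of 3).
Subsequence B: 64, 125, 216, 343 (perfect cubes starting at 4³).
The 9th slot belongs to subsequence A; its 5th term is 243.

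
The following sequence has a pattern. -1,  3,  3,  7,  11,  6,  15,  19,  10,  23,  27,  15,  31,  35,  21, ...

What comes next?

39

The slot pattern repeats as AAB (period 3), so there are 2 interleaved tracks.
Track A is -1, 3, 7, 11, 15, 19, 23, 27, 31, 35, which is adding 4 each time.
Track B is 3, 6, 10, 15, 21, which is triangular numbers n(n+1)/2 for n = 2, 3, ….
The 16th slot belongs to track A; its 11th term is 39.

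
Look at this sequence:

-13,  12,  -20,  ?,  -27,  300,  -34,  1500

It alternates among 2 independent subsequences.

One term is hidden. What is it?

The terms cycle through 2 interleaved subsequences.
Track A is -13, -20, -27, -34, which is arithmetic, step −7.
Track B is 12, ?, 300, 1500, which is geometric with ratio 5.
Filling track B at index 2 by its rule yields 60.

60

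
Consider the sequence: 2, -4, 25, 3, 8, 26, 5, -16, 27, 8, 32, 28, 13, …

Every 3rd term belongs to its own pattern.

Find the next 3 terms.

-64, 29, 21

The terms cycle through 3 interleaved subsequences.
Track A = 2, 3, 5, 8, 13: a Fibonacci-like recurrence a_n = a_{n-1} + a_{n-2}.
Track B = -4, 8, -16, 32: geometric with ratio -2.
Track C = 25, 26, 27, 28: arithmetic with common difference +1.
The 14th slot belongs to track B; its 5th term is -64.
Position 15 falls in track C as its term 5, giving 29.
Position 16 → track A, term 6 = 21.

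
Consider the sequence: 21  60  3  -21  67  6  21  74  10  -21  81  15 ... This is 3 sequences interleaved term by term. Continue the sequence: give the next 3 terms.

21, 88, 21

Read the sequence 3 terms at a time; column i is its own pattern.
Stream A: 21, -21, 21, -21. The oscillation 21·(−1)^(n+1).
Stream B: 60, 67, 74, 81. Adding 7 each time.
Stream C: 3, 6, 10, 15. The triangular numbers T_2, T_3, ….
Position 13 → stream A, term 5 = 21.
Position 14 → stream B, term 5 = 88.
The 15th slot belongs to stream C; its 5th term is 21.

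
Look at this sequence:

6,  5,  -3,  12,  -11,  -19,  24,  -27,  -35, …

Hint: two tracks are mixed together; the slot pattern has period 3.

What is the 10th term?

Positions follow the repeating pattern ABB; grouping by letter gives 2 tracks.
Stream A is 6, 12, 24, which is geometric, ×2 each step.
Stream B is 5, -3, -11, -19, -27, -35, which is subtracting 8 each time.
Position 10 falls in stream A as its term 4, giving 48.

48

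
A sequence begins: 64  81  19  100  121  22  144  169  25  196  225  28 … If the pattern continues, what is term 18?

34

Positions follow the repeating pattern AAB; grouping by letter gives 2 tracks.
Track A: 64, 81, 100, 121, 144, 169, 196, 225 — perfect squares starting at 8².
Track B: 19, 22, 25, 28 — arithmetic with common difference +3.
The 18th slot belongs to track B; its 6th term is 34.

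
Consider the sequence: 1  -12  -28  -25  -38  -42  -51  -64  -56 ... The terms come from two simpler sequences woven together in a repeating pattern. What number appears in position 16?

-129

Reading positions in blocks of 3 reveals the pattern AAB — 2 tracks woven together.
Track A: 1, -12, -25, -38, -51, -64. Arithmetic with common difference −13.
Track B: -28, -42, -56. Linear: a_n = -14 − 14·n.
The 16th slot belongs to track A; its 11th term is -129.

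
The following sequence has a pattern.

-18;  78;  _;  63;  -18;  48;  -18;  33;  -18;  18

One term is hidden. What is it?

Odd-indexed and even-indexed terms follow separate rules.
Track A is -18, ?, -18, -18, -18, which is the constant sequence -18.
Track B is 78, 63, 48, 33, 18, which is arithmetic with common difference −15.
Filling track A at index 2 by its rule yields -18.

-18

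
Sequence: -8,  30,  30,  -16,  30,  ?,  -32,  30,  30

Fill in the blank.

30

Positions follow the repeating pattern ABB; grouping by letter gives 2 tracks.
Stream A is -8, -16, -32, which is geometric, ×2 each step.
Stream B is 30, 30, 30, ?, 30, 30, which is constant 30.
The gap is stream B's term 4; the rule gives 30.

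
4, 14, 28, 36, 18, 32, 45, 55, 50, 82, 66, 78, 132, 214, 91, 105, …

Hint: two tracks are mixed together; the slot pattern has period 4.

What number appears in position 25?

2372

Positions follow the repeating pattern AABB; grouping by letter gives 2 tracks.
Track A: 4, 14, 18, 32, 50, 82, 132, 214 (each term equals the sum of the previous two).
Track B: 28, 36, 45, 55, 66, 78, 91, 105 (triangular numbers n(n+1)/2 for n = 7, 8, …).
The 25th slot belongs to track A; its 13th term is 2372.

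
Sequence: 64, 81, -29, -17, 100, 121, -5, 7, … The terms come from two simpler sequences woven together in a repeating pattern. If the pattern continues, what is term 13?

Reading positions in blocks of 4 reveals the pattern AABB — 2 tracks woven together.
Stream A is 64, 81, 100, 121, which is consecutive squares n² from n = 8.
Stream B is -29, -17, -5, 7, which is arithmetic with common difference +12.
Term 13 comes from stream A (its 7th entry): 196.

196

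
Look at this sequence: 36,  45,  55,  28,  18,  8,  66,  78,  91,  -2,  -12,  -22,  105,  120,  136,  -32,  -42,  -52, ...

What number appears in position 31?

Positions follow the repeating pattern AAABBB; grouping by letter gives 2 tracks.
Track A = 36, 45, 55, 66, 78, 91, 105, 120, 136: triangular numbers n(n+1)/2 for n = 8, 9, ….
Track B = 28, 18, 8, -2, -12, -22, -32, -42, -52: arithmetic with common difference −10.
The 31st slot belongs to track A; its 16th term is 276.

276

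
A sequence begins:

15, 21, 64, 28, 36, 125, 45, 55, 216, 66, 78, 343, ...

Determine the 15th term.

Positions follow the repeating pattern AAB; grouping by letter gives 2 tracks.
Track A: 15, 21, 28, 36, 45, 55, 66, 78. The triangular numbers T_5, T_6, ….
Track B: 64, 125, 216, 343. Consecutive cubes n³ from n = 4.
Position 15 → track B, term 5 = 512.

512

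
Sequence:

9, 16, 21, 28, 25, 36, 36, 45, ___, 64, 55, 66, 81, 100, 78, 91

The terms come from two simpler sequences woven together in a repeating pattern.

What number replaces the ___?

Positions follow the repeating pattern AABB; grouping by letter gives 2 tracks.
Track A = 9, 16, 25, 36, ?, 64, 81, 100: perfect squares starting at 3².
Track B = 21, 28, 36, 45, 55, 66, 78, 91: the triangular numbers T_6, T_7, ….
Track A's pattern makes the blank 49.

49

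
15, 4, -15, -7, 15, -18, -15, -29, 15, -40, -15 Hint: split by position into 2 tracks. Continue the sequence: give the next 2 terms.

The terms cycle through 2 interleaved subsequences.
Track A is 15, -15, 15, -15, 15, -15, which is oscillating between 15 and -15.
Track B is 4, -7, -18, -29, -40, which is subtracting 11 each time.
Position 12 → track B, term 6 = -51.
The 13th slot belongs to track A; its 7th term is 15.

-51, 15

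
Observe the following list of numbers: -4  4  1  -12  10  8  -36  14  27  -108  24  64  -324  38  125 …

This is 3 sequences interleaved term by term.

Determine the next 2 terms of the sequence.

-972, 62

Split by position mod 3: positions 1, 4, 7, … form one track, and each other residue class forms its own.
Stream A = -4, -12, -36, -108, -324: geometric with ratio 3.
Stream B = 4, 10, 14, 24, 38: a Fibonacci-like recurrence a_n = a_{n-1} + a_{n-2}.
Stream C = 1, 8, 27, 64, 125: the cubes 1³, 2³, 3³, ….
Term 16 comes from stream A (its 6th entry): -972.
The 17th slot belongs to stream B; its 6th term is 62.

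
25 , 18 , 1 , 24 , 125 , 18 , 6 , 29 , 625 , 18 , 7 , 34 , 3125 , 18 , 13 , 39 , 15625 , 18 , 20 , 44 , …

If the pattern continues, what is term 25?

Read the sequence 4 terms at a time; column i is its own pattern.
Track A: 25, 125, 625, 3125, 15625 — powers 5^2, 5^3, 5^4, ….
Track B: 18, 18, 18, 18, 18 — constant 18.
Track C: 1, 6, 7, 13, 20 — Fibonacci-style (each term is the sum of the two before it).
Track D: 24, 29, 34, 39, 44 — arithmetic with common difference +5.
Position 25 falls in track A as its term 7, giving 390625.

390625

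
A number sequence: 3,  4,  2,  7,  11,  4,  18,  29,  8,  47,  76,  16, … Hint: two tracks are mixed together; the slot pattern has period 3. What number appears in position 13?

Positions follow the repeating pattern AAB; grouping by letter gives 2 tracks.
Track A: 3, 4, 7, 11, 18, 29, 47, 76. Each term equals the sum of the previous two.
Track B: 2, 4, 8, 16. Multiplying by 2 each time.
The 13th slot belongs to track A; its 9th term is 123.

123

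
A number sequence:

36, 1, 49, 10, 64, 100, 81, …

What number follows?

1000

Odd-indexed and even-indexed terms follow separate rules.
Track A: 36, 49, 64, 81 (consecutive squares n² from n = 6).
Track B: 1, 10, 100 (successive powers of 10).
Position 8 → track B, term 4 = 1000.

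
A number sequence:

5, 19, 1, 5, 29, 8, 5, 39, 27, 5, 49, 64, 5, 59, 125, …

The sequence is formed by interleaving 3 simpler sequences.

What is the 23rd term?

89

Read the sequence 3 terms at a time; column i is its own pattern.
Stream A is 5, 5, 5, 5, 5, which is constant 5.
Stream B is 19, 29, 39, 49, 59, which is arithmetic, step +10.
Stream C is 1, 8, 27, 64, 125, which is consecutive cubes n³ from n = 1.
Position 23 → stream B, term 8 = 89.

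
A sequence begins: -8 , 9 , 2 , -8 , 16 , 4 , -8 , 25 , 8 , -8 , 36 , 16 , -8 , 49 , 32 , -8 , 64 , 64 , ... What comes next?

-8

The terms cycle through 3 interleaved subsequences.
Track A is -8, -8, -8, -8, -8, -8, which is constant -8.
Track B is 9, 16, 25, 36, 49, 64, which is consecutive squares n² from n = 3.
Track C is 2, 4, 8, 16, 32, 64, which is successive powers of 2.
The 19th slot belongs to track A; its 7th term is -8.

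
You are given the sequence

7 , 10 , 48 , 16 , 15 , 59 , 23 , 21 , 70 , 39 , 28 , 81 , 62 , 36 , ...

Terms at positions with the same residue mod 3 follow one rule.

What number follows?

92

Split by position mod 3: positions 1, 4, 7, … form one track, and each other residue class forms its own.
Track A: 7, 16, 23, 39, 62. Each term equals the sum of the previous two.
Track B: 10, 15, 21, 28, 36. The triangular numbers T_4, T_5, ….
Track C: 48, 59, 70, 81. Arithmetic with common difference +11.
Term 15 comes from track C (its 5th entry): 92.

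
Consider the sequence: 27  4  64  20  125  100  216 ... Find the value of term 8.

The terms cycle through 2 interleaved subsequences.
Subsequence A = 27, 64, 125, 216: consecutive cubes n³ from n = 3.
Subsequence B = 4, 20, 100: multiplying by 5 each time.
The 8th slot belongs to subsequence B; its 4th term is 500.

500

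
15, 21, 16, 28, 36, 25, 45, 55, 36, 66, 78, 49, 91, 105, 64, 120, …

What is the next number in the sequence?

136

Reading positions in blocks of 3 reveals the pattern AAB — 2 tracks woven together.
Subsequence A is 15, 21, 28, 36, 45, 55, 66, 78, 91, 105, 120, which is triangular numbers n(n+1)/2 for n = 5, 6, ….
Subsequence B is 16, 25, 36, 49, 64, which is consecutive squares n² from n = 4.
Position 17 → subsequence A, term 12 = 136.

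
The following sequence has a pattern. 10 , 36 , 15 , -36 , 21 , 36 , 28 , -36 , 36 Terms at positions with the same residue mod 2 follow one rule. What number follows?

The terms cycle through 2 interleaved subsequences.
Track A = 10, 15, 21, 28, 36: triangular numbers starting at T_4.
Track B = 36, -36, 36, -36: alternating ±36.
Term 10 comes from track B (its 5th entry): 36.

36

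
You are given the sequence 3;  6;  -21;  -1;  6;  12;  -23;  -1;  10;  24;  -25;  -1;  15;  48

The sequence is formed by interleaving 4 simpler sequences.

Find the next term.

The terms cycle through 4 interleaved subsequences.
Stream A: 3, 6, 10, 15 — triangular numbers n(n+1)/2 for n = 2, 3, ….
Stream B: 6, 12, 24, 48 — multiplying by 2 each time.
Stream C: -21, -23, -25 — arithmetic with common difference −2.
Stream D: -1, -1, -1 — constant -1.
Position 15 → stream C, term 4 = -27.

-27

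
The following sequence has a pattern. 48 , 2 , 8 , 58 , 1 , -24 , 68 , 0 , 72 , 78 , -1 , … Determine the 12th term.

-216

Split by position mod 3 into 3 tracks.
Subsequence A is 48, 58, 68, 78, which is linear: a_n = 38 + 10·n.
Subsequence B is 2, 1, 0, -1, which is subtracting 1 each time.
Subsequence C is 8, -24, 72, which is geometric with ratio -3.
The 12th slot belongs to subsequence C; its 4th term is -216.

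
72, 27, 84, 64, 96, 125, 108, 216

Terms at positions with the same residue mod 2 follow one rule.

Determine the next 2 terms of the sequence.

Odd-indexed and even-indexed terms follow separate rules.
Track A: 72, 84, 96, 108. Arithmetic with common difference +12.
Track B: 27, 64, 125, 216. Consecutive cubes n³ from n = 3.
Term 9 comes from track A (its 5th entry): 120.
Position 10 → track B, term 5 = 343.

120, 343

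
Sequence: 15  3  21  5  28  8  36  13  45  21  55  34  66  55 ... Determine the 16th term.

89

Taking every 2nd term gives 2 separate tracks.
Track A is 15, 21, 28, 36, 45, 55, 66, which is triangular numbers starting at T_5.
Track B is 3, 5, 8, 13, 21, 34, 55, which is a Fibonacci-like recurrence a_n = a_{n-1} + a_{n-2}.
The 16th slot belongs to track B; its 8th term is 89.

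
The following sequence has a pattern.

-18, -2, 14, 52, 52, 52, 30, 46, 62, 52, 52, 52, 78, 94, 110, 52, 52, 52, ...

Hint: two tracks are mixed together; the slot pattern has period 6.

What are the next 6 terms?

126, 142, 158, 52, 52, 52

Reading positions in blocks of 6 reveals the pattern AAABBB — 2 tracks woven together.
Stream A: -18, -2, 14, 30, 46, 62, 78, 94, 110. Linear: a_n = -34 + 16·n.
Stream B: 52, 52, 52, 52, 52, 52, 52, 52, 52. The constant sequence 52.
Position 19 falls in stream A as its term 10, giving 126.
Term 20 comes from stream A (its 11th entry): 142.
The 21st slot belongs to stream A; its 12th term is 158.
Position 22 falls in stream B as its term 10, giving 52.
Term 23 comes from stream B (its 11th entry): 52.
Term 24 comes from stream B (its 12th entry): 52.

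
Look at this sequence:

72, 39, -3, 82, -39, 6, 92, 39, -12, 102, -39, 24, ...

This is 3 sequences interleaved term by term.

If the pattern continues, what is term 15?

The terms cycle through 3 interleaved subsequences.
Stream A: 72, 82, 92, 102. Adding 10 each time.
Stream B: 39, -39, 39, -39. The oscillation 39·(−1)^(n+1).
Stream C: -3, 6, -12, 24. Multiplying by -2 each time.
Position 15 falls in stream C as its term 5, giving -48.

-48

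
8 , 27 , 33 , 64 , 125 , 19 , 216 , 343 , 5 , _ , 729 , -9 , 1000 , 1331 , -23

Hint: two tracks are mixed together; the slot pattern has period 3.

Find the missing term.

512

Reading positions in blocks of 3 reveals the pattern AAB — 2 tracks woven together.
Subsequence A: 8, 27, 64, 125, 216, 343, ?, 729, 1000, 1331 (consecutive cubes n³ from n = 2).
Subsequence B: 33, 19, 5, -9, -23 (arithmetic, step −14).
So the missing entry in subsequence A is 512.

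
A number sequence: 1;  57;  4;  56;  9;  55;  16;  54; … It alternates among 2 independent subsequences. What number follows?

25

Odd-indexed and even-indexed terms follow separate rules.
Stream A: 1, 4, 9, 16 (the squares 1², 2², 3², …).
Stream B: 57, 56, 55, 54 (arithmetic with common difference −1).
The 9th slot belongs to stream A; its 5th term is 25.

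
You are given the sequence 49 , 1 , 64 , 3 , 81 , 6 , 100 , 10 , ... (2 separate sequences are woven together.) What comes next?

121

The terms cycle through 2 interleaved subsequences.
Subsequence A: 49, 64, 81, 100. Perfect squares starting at 7².
Subsequence B: 1, 3, 6, 10. The triangular numbers T_1, T_2, ….
Position 9 → subsequence A, term 5 = 121.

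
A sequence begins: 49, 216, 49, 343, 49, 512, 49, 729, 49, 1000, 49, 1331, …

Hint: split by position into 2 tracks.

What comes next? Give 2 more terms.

The terms cycle through 2 interleaved subsequences.
Subsequence A: 49, 49, 49, 49, 49, 49 (always 49).
Subsequence B: 216, 343, 512, 729, 1000, 1331 (consecutive cubes n³ from n = 6).
Position 13 → subsequence A, term 7 = 49.
Position 14 → subsequence B, term 7 = 1728.

49, 1728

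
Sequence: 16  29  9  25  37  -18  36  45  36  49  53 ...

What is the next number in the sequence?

-72

The terms cycle through 3 interleaved subsequences.
Stream A: 16, 25, 36, 49 (perfect squares starting at 4²).
Stream B: 29, 37, 45, 53 (linear: a_n = 21 + 8·n).
Stream C: 9, -18, 36 (geometric, ×-2 each step).
Position 12 → stream C, term 4 = -72.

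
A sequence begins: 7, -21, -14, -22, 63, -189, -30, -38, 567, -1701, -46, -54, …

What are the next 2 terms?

5103, -15309

The slot pattern repeats as AABB (period 4), so there are 2 interleaved tracks.
Stream A is 7, -21, 63, -189, 567, -1701, which is geometric, ×-3 each step.
Stream B is -14, -22, -30, -38, -46, -54, which is subtracting 8 each time.
Position 13 → stream A, term 7 = 5103.
Term 14 comes from stream A (its 8th entry): -15309.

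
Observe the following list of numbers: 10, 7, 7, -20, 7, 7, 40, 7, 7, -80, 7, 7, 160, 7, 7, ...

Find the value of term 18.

Positions follow the repeating pattern ABB; grouping by letter gives 2 tracks.
Track A: 10, -20, 40, -80, 160 (multiplying by -2 each time).
Track B: 7, 7, 7, 7, 7, 7, 7, 7, 7, 7 (constant 7).
The 18th slot belongs to track B; its 12th term is 7.

7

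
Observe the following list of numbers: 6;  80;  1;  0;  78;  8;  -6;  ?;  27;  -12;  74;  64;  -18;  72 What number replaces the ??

76

The terms cycle through 3 interleaved subsequences.
Track A: 6, 0, -6, -12, -18 (arithmetic with common difference −6).
Track B: 80, 78, ?, 74, 72 (arithmetic with common difference −2).
Track C: 1, 8, 27, 64 (perfect cubes starting at 1³).
The gap is track B's term 3; the rule gives 76.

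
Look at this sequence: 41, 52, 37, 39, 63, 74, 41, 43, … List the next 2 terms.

Positions follow the repeating pattern AABB; grouping by letter gives 2 tracks.
Track A: 41, 52, 63, 74 — arithmetic, step +11.
Track B: 37, 39, 41, 43 — arithmetic with common difference +2.
Term 9 comes from track A (its 5th entry): 85.
Term 10 comes from track A (its 6th entry): 96.

85, 96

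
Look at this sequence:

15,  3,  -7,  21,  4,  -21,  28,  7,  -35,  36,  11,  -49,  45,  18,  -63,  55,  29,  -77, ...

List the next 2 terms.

66, 47

Read the sequence 3 terms at a time; column i is its own pattern.
Track A: 15, 21, 28, 36, 45, 55. Triangular numbers n(n+1)/2 for n = 5, 6, ….
Track B: 3, 4, 7, 11, 18, 29. A Fibonacci-like recurrence a_n = a_{n-1} + a_{n-2}.
Track C: -7, -21, -35, -49, -63, -77. Subtracting 14 each time.
The 19th slot belongs to track A; its 7th term is 66.
Term 20 comes from track B (its 7th entry): 47.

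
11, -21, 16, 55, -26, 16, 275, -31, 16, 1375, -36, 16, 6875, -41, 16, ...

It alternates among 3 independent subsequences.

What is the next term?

Read the sequence 3 terms at a time; column i is its own pattern.
Subsequence A: 11, 55, 275, 1375, 6875 (geometric with ratio 5).
Subsequence B: -21, -26, -31, -36, -41 (arithmetic, step −5).
Subsequence C: 16, 16, 16, 16, 16 (constant 16).
Position 16 → subsequence A, term 6 = 34375.

34375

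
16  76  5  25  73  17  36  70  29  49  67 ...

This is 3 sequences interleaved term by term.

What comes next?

41

Split by position mod 3: positions 1, 4, 7, … form one track, and each other residue class forms its own.
Subsequence A: 16, 25, 36, 49. The squares 4², 5², 6², ….
Subsequence B: 76, 73, 70, 67. Arithmetic with common difference −3.
Subsequence C: 5, 17, 29. Linear: a_n = -7 + 12·n.
Position 12 → subsequence C, term 4 = 41.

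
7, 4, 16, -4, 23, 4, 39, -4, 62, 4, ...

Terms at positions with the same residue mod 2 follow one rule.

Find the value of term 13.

163

Taking every 2nd term gives 2 separate tracks.
Track A: 7, 16, 23, 39, 62. A Fibonacci-like recurrence a_n = a_{n-1} + a_{n-2}.
Track B: 4, -4, 4, -4, 4. Alternating ±4.
Term 13 comes from track A (its 7th entry): 163.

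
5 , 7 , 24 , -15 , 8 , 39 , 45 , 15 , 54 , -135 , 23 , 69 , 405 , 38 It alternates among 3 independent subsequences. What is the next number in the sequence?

84

Split by position mod 3: positions 1, 4, 7, … form one track, and each other residue class forms its own.
Track A: 5, -15, 45, -135, 405. Multiplying by -3 each time.
Track B: 7, 8, 15, 23, 38. Fibonacci-style (each term is the sum of the two before it).
Track C: 24, 39, 54, 69. Arithmetic with common difference +15.
The 15th slot belongs to track C; its 5th term is 84.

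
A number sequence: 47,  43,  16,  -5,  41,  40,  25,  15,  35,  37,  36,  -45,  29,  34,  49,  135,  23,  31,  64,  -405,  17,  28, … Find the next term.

81

Taking every 4th term gives 4 separate tracks.
Track A is 47, 41, 35, 29, 23, 17, which is linear: a_n = 53 − 6·n.
Track B is 43, 40, 37, 34, 31, 28, which is arithmetic, step −3.
Track C is 16, 25, 36, 49, 64, which is the squares 4², 5², 6², ….
Track D is -5, 15, -45, 135, -405, which is a geometric progression (common ratio -3).
Position 23 → track C, term 6 = 81.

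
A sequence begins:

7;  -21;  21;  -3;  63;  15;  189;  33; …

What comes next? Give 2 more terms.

567, 51

Taking every 2nd term gives 2 separate tracks.
Stream A: 7, 21, 63, 189. A geometric progression (common ratio 3).
Stream B: -21, -3, 15, 33. Arithmetic, step +18.
Term 9 comes from stream A (its 5th entry): 567.
The 10th slot belongs to stream B; its 5th term is 51.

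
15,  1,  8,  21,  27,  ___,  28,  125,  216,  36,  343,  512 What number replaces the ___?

64

The slot pattern repeats as ABB (period 3), so there are 2 interleaved tracks.
Subsequence A: 15, 21, 28, 36 — the triangular numbers T_5, T_6, ….
Subsequence B: 1, 8, 27, ?, 125, 216, 343, 512 — consecutive cubes n³ from n = 1.
Filling subsequence B at index 4 by its rule yields 64.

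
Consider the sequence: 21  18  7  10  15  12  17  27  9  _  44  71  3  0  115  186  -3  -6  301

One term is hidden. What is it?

The slot pattern repeats as AABB (period 4), so there are 2 interleaved tracks.
Track A: 21, 18, 15, 12, 9, ?, 3, 0, -3, -6 — arithmetic, step −3.
Track B: 7, 10, 17, 27, 44, 71, 115, 186, 301 — a Fibonacci-like recurrence a_n = a_{n-1} + a_{n-2}.
The gap is track A's term 6; the rule gives 6.

6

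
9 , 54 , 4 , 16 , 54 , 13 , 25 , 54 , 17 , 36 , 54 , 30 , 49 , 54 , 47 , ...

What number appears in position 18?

Split by position mod 3: positions 1, 4, 7, … form one track, and each other residue class forms its own.
Track A is 9, 16, 25, 36, 49, which is consecutive squares n² from n = 3.
Track B is 54, 54, 54, 54, 54, which is the constant sequence 54.
Track C is 4, 13, 17, 30, 47, which is each term equals the sum of the previous two.
Position 18 falls in track C as its term 6, giving 77.

77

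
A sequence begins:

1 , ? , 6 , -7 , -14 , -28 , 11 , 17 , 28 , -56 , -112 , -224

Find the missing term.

5

Positions follow the repeating pattern AAABBB; grouping by letter gives 2 tracks.
Subsequence A is 1, ?, 6, 11, 17, 28, which is Fibonacci-style (each term is the sum of the two before it).
Subsequence B is -7, -14, -28, -56, -112, -224, which is multiplying by 2 each time.
The gap is subsequence A's term 2; the rule gives 5.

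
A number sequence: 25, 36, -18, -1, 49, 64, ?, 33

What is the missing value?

The slot pattern repeats as AABB (period 4), so there are 2 interleaved tracks.
Track A is 25, 36, 49, 64, which is consecutive squares n² from n = 5.
Track B is -18, -1, ?, 33, which is arithmetic, step +17.
So the missing entry in track B is 16.

16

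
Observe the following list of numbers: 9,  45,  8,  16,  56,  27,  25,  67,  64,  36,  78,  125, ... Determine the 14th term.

Split by position mod 3 into 3 tracks.
Stream A = 9, 16, 25, 36: consecutive squares n² from n = 3.
Stream B = 45, 56, 67, 78: linear: a_n = 34 + 11·n.
Stream C = 8, 27, 64, 125: the cubes 2³, 3³, 4³, ….
Term 14 comes from stream B (its 5th entry): 89.

89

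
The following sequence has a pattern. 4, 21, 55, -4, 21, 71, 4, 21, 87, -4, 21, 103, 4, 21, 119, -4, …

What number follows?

21

The terms cycle through 3 interleaved subsequences.
Track A: 4, -4, 4, -4, 4, -4. Oscillating between 4 and -4.
Track B: 21, 21, 21, 21, 21. Constant 21.
Track C: 55, 71, 87, 103, 119. Arithmetic, step +16.
The 17th slot belongs to track B; its 6th term is 21.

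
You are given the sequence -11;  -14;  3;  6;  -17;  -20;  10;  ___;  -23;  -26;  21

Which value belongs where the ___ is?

15

Positions follow the repeating pattern AABB; grouping by letter gives 2 tracks.
Track A: -11, -14, -17, -20, -23, -26 (arithmetic with common difference −3).
Track B: 3, 6, 10, ?, 21 (triangular numbers starting at T_2).
The gap is track B's term 4; the rule gives 15.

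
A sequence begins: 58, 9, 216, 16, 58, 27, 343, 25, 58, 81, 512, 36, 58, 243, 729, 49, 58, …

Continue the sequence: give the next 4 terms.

Split by position mod 4 into 4 tracks.
Subsequence A is 58, 58, 58, 58, 58, which is always 58.
Subsequence B is 9, 27, 81, 243, which is powers 3^2, 3^3, 3^4, ….
Subsequence C is 216, 343, 512, 729, which is the cubes 6³, 7³, 8³, ….
Subsequence D is 16, 25, 36, 49, which is consecutive squares n² from n = 4.
Position 18 → subsequence B, term 5 = 729.
Position 19 → subsequence C, term 5 = 1000.
Position 20 falls in subsequence D as its term 5, giving 64.
Position 21 falls in subsequence A as its term 6, giving 58.

729, 1000, 64, 58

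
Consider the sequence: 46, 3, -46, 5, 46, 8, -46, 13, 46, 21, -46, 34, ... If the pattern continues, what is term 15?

-46

Split by position mod 2 into 2 tracks.
Track A: 46, -46, 46, -46, 46, -46 (the oscillation 46·(−1)^(n+1)).
Track B: 3, 5, 8, 13, 21, 34 (Fibonacci-style (each term is the sum of the two before it)).
Position 15 falls in track A as its term 8, giving -46.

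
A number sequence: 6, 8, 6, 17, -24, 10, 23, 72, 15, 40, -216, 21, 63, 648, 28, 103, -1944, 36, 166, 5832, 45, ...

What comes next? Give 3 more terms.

Split by position mod 3: positions 1, 4, 7, … form one track, and each other residue class forms its own.
Track A: 6, 17, 23, 40, 63, 103, 166 — a Fibonacci-like recurrence a_n = a_{n-1} + a_{n-2}.
Track B: 8, -24, 72, -216, 648, -1944, 5832 — geometric with ratio -3.
Track C: 6, 10, 15, 21, 28, 36, 45 — triangular numbers starting at T_3.
The 22nd slot belongs to track A; its 8th term is 269.
Position 23 → track B, term 8 = -17496.
The 24th slot belongs to track C; its 8th term is 55.

269, -17496, 55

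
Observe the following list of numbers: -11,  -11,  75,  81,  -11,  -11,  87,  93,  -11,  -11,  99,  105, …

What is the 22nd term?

Reading positions in blocks of 4 reveals the pattern AABB — 2 tracks woven together.
Stream A: -11, -11, -11, -11, -11, -11 — constant -11.
Stream B: 75, 81, 87, 93, 99, 105 — arithmetic, step +6.
Position 22 falls in stream A as its term 12, giving -11.

-11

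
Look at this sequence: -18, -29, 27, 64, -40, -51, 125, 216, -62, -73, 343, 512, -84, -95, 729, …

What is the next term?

1000

Positions follow the repeating pattern AABB; grouping by letter gives 2 tracks.
Stream A: -18, -29, -40, -51, -62, -73, -84, -95 (subtracting 11 each time).
Stream B: 27, 64, 125, 216, 343, 512, 729 (consecutive cubes n³ from n = 3).
Position 16 falls in stream B as its term 8, giving 1000.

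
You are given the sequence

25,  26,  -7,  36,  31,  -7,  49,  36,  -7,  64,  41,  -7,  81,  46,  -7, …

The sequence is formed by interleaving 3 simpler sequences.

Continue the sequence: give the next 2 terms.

Split by position mod 3: positions 1, 4, 7, … form one track, and each other residue class forms its own.
Track A: 25, 36, 49, 64, 81. The squares 5², 6², 7², ….
Track B: 26, 31, 36, 41, 46. Arithmetic, step +5.
Track C: -7, -7, -7, -7, -7. The constant sequence -7.
Position 16 falls in track A as its term 6, giving 100.
Term 17 comes from track B (its 6th entry): 51.

100, 51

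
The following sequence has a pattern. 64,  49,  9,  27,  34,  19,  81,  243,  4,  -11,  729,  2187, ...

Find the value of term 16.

19683

Reading positions in blocks of 4 reveals the pattern AABB — 2 tracks woven together.
Track A is 64, 49, 34, 19, 4, -11, which is linear: a_n = 79 − 15·n.
Track B is 9, 27, 81, 243, 729, 2187, which is powers of 3.
The 16th slot belongs to track B; its 8th term is 19683.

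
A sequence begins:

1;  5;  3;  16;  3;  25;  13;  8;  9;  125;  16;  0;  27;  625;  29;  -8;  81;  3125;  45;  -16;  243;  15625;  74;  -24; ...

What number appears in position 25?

The terms cycle through 4 interleaved subsequences.
Track A = 1, 3, 9, 27, 81, 243: powers 3^0, 3^1, 3^2, ….
Track B = 5, 25, 125, 625, 3125, 15625: geometric with ratio 5.
Track C = 3, 13, 16, 29, 45, 74: Fibonacci-style (each term is the sum of the two before it).
Track D = 16, 8, 0, -8, -16, -24: subtracting 8 each time.
Position 25 → track A, term 7 = 729.

729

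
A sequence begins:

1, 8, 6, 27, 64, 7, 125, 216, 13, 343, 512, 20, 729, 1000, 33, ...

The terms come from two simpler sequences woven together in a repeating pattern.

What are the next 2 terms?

1331, 1728

The slot pattern repeats as AAB (period 3), so there are 2 interleaved tracks.
Track A is 1, 8, 27, 64, 125, 216, 343, 512, 729, 1000, which is perfect cubes starting at 1³.
Track B is 6, 7, 13, 20, 33, which is Fibonacci-style (each term is the sum of the two before it).
Position 16 → track A, term 11 = 1331.
Term 17 comes from track A (its 12th entry): 1728.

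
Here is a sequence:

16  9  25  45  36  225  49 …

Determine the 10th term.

The terms cycle through 2 interleaved subsequences.
Subsequence A = 16, 25, 36, 49: perfect squares starting at 4².
Subsequence B = 9, 45, 225: a geometric progression (common ratio 5).
Position 10 → subsequence B, term 5 = 5625.

5625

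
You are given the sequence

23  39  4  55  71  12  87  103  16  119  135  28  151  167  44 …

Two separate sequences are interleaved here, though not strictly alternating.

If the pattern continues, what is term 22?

Positions follow the repeating pattern AAB; grouping by letter gives 2 tracks.
Subsequence A = 23, 39, 55, 71, 87, 103, 119, 135, 151, 167: arithmetic with common difference +16.
Subsequence B = 4, 12, 16, 28, 44: a Fibonacci-like recurrence a_n = a_{n-1} + a_{n-2}.
Position 22 falls in subsequence A as its term 15, giving 247.

247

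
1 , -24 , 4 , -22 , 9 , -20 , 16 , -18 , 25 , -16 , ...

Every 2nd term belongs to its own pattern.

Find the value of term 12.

Taking every 2nd term gives 2 separate tracks.
Track A = 1, 4, 9, 16, 25: the squares 1², 2², 3², ….
Track B = -24, -22, -20, -18, -16: linear: a_n = -26 + 2·n.
The 12th slot belongs to track B; its 6th term is -14.

-14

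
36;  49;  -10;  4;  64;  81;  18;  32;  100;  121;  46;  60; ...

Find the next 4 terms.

The slot pattern repeats as AABB (period 4), so there are 2 interleaved tracks.
Track A: 36, 49, 64, 81, 100, 121 (the squares 6², 7², 8², …).
Track B: -10, 4, 18, 32, 46, 60 (adding 14 each time).
The 13th slot belongs to track A; its 7th term is 144.
The 14th slot belongs to track A; its 8th term is 169.
Position 15 falls in track B as its term 7, giving 74.
Position 16 → track B, term 8 = 88.

144, 169, 74, 88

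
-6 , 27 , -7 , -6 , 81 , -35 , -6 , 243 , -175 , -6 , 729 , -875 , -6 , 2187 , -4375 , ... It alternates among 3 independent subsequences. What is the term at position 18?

-21875

The terms cycle through 3 interleaved subsequences.
Subsequence A = -6, -6, -6, -6, -6: the constant sequence -6.
Subsequence B = 27, 81, 243, 729, 2187: powers of 3.
Subsequence C = -7, -35, -175, -875, -4375: a geometric progression (common ratio 5).
The 18th slot belongs to subsequence C; its 6th term is -21875.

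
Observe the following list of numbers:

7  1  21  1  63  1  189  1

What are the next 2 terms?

567, 1

Split by position mod 2 into 2 tracks.
Stream A: 7, 21, 63, 189 — multiplying by 3 each time.
Stream B: 1, 1, 1, 1 — the constant sequence 1.
Term 9 comes from stream A (its 5th entry): 567.
Position 10 → stream B, term 5 = 1.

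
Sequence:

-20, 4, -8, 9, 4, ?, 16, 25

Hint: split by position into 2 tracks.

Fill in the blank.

The terms cycle through 2 interleaved subsequences.
Subsequence A: -20, -8, 4, 16 (arithmetic, step +12).
Subsequence B: 4, 9, ?, 25 (the squares 2², 3², 4², …).
Filling subsequence B at index 3 by its rule yields 16.

16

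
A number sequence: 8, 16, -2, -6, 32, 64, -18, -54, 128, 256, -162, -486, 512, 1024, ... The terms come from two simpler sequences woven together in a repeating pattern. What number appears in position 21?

Positions follow the repeating pattern AABB; grouping by letter gives 2 tracks.
Stream A = 8, 16, 32, 64, 128, 256, 512, 1024: successive powers of 2.
Stream B = -2, -6, -18, -54, -162, -486: multiplying by 3 each time.
The 21st slot belongs to stream A; its 11th term is 8192.

8192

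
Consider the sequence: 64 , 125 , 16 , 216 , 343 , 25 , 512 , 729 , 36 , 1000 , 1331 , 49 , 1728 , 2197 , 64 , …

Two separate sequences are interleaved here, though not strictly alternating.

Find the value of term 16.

2744

Positions follow the repeating pattern AAB; grouping by letter gives 2 tracks.
Track A: 64, 125, 216, 343, 512, 729, 1000, 1331, 1728, 2197 (the cubes 4³, 5³, 6³, …).
Track B: 16, 25, 36, 49, 64 (consecutive squares n² from n = 4).
Term 16 comes from track A (its 11th entry): 2744.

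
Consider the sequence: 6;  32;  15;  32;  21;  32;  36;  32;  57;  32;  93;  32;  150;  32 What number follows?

243

Odd-indexed and even-indexed terms follow separate rules.
Subsequence A is 6, 15, 21, 36, 57, 93, 150, which is Fibonacci-style (each term is the sum of the two before it).
Subsequence B is 32, 32, 32, 32, 32, 32, 32, which is always 32.
The 15th slot belongs to subsequence A; its 8th term is 243.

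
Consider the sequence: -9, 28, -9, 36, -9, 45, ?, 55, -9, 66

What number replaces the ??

Positions 1, 3, 5, … form one subsequence and positions 2, 4, 6, … form another.
Track A = -9, -9, -9, ?, -9: the constant sequence -9.
Track B = 28, 36, 45, 55, 66: triangular numbers n(n+1)/2 for n = 7, 8, ….
The gap is track A's term 4; the rule gives -9.

-9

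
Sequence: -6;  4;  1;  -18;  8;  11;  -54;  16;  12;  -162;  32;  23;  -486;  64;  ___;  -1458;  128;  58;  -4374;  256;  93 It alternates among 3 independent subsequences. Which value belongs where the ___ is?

Split by position mod 3: positions 1, 4, 7, … form one track, and each other residue class forms its own.
Stream A: -6, -18, -54, -162, -486, -1458, -4374. Multiplying by 3 each time.
Stream B: 4, 8, 16, 32, 64, 128, 256. Successive powers of 2.
Stream C: 1, 11, 12, 23, ?, 58, 93. Fibonacci-style (each term is the sum of the two before it).
Stream C's pattern makes the blank 35.

35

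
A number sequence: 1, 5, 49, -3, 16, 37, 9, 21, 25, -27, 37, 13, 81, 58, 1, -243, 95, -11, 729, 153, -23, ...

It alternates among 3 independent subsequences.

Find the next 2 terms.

-2187, 248

Taking every 3rd term gives 3 separate tracks.
Track A: 1, -3, 9, -27, 81, -243, 729 (geometric, ×-3 each step).
Track B: 5, 16, 21, 37, 58, 95, 153 (Fibonacci-style (each term is the sum of the two before it)).
Track C: 49, 37, 25, 13, 1, -11, -23 (arithmetic, step −12).
Position 22 falls in track A as its term 8, giving -2187.
The 23rd slot belongs to track B; its 8th term is 248.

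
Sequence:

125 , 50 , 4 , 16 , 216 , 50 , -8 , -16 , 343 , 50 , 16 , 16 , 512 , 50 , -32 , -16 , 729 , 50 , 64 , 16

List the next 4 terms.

1000, 50, -128, -16

Read the sequence 4 terms at a time; column i is its own pattern.
Track A is 125, 216, 343, 512, 729, which is the cubes 5³, 6³, 7³, ….
Track B is 50, 50, 50, 50, 50, which is constant 50.
Track C is 4, -8, 16, -32, 64, which is multiplying by -2 each time.
Track D is 16, -16, 16, -16, 16, which is the oscillation 16·(−1)^(n+1).
The 21st slot belongs to track A; its 6th term is 1000.
Position 22 falls in track B as its term 6, giving 50.
Position 23 falls in track C as its term 6, giving -128.
Position 24 falls in track D as its term 6, giving -16.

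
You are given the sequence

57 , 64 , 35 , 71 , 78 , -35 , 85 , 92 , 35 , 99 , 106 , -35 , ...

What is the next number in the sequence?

The slot pattern repeats as AAB (period 3), so there are 2 interleaved tracks.
Track A: 57, 64, 71, 78, 85, 92, 99, 106 — adding 7 each time.
Track B: 35, -35, 35, -35 — oscillating between 35 and -35.
The 13th slot belongs to track A; its 9th term is 113.

113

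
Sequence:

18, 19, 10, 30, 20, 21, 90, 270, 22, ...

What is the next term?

23

Reading positions in blocks of 4 reveals the pattern AABB — 2 tracks woven together.
Stream A: 18, 19, 20, 21, 22. Arithmetic, step +1.
Stream B: 10, 30, 90, 270. Geometric, ×3 each step.
Term 10 comes from stream A (its 6th entry): 23.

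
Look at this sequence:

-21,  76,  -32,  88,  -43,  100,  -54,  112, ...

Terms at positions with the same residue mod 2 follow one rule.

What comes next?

Taking every 2nd term gives 2 separate tracks.
Track A: -21, -32, -43, -54 (arithmetic with common difference −11).
Track B: 76, 88, 100, 112 (adding 12 each time).
Position 9 → track A, term 5 = -65.

-65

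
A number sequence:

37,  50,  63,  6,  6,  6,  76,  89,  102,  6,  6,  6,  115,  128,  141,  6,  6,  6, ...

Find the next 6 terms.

The slot pattern repeats as AAABBB (period 6), so there are 2 interleaved tracks.
Track A: 37, 50, 63, 76, 89, 102, 115, 128, 141 — arithmetic, step +13.
Track B: 6, 6, 6, 6, 6, 6, 6, 6, 6 — the constant sequence 6.
Term 19 comes from track A (its 10th entry): 154.
The 20th slot belongs to track A; its 11th term is 167.
The 21st slot belongs to track A; its 12th term is 180.
Term 22 comes from track B (its 10th entry): 6.
Position 23 → track B, term 11 = 6.
Position 24 → track B, term 12 = 6.

154, 167, 180, 6, 6, 6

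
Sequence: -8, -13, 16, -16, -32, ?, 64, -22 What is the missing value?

The terms cycle through 2 interleaved subsequences.
Track A: -8, 16, -32, 64 (multiplying by -2 each time).
Track B: -13, -16, ?, -22 (subtracting 3 each time).
So the missing entry in track B is -19.

-19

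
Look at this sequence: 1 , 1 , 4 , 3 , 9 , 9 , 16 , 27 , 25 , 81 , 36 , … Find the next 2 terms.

Positions 1, 3, 5, … form one subsequence and positions 2, 4, 6, … form another.
Subsequence A is 1, 4, 9, 16, 25, 36, which is the squares 1², 2², 3², ….
Subsequence B is 1, 3, 9, 27, 81, which is powers 3^0, 3^1, 3^2, ….
Position 12 falls in subsequence B as its term 6, giving 243.
The 13th slot belongs to subsequence A; its 7th term is 49.

243, 49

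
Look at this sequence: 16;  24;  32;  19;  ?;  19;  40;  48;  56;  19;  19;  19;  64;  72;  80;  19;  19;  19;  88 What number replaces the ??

The slot pattern repeats as AAABBB (period 6), so there are 2 interleaved tracks.
Track A: 16, 24, 32, 40, 48, 56, 64, 72, 80, 88 (linear: a_n = 8 + 8·n).
Track B: 19, ?, 19, 19, 19, 19, 19, 19, 19 (always 19).
Filling track B at index 2 by its rule yields 19.

19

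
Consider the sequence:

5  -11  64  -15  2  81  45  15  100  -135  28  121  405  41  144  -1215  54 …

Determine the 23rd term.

80

Read the sequence 3 terms at a time; column i is its own pattern.
Subsequence A = 5, -15, 45, -135, 405, -1215: geometric, ×-3 each step.
Subsequence B = -11, 2, 15, 28, 41, 54: arithmetic with common difference +13.
Subsequence C = 64, 81, 100, 121, 144: consecutive squares n² from n = 8.
Position 23 → subsequence B, term 8 = 80.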